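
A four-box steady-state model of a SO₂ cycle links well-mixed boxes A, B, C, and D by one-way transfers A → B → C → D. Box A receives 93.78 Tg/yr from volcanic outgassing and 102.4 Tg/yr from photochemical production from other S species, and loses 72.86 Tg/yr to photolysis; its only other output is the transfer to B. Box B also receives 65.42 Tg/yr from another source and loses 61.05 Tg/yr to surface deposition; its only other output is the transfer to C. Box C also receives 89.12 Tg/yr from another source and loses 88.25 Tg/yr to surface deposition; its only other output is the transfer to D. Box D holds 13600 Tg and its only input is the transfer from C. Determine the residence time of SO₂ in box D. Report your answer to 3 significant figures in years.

106 yr

Box A: F(A→B) = (93.78 + 102.4) − 72.86 = 123.32 Tg/yr.
Box B: F(B→C) = (123.32 + 65.42) − 61.05 = 127.69 Tg/yr.
Box C: F(C→D) = (127.69 + 89.12) − 88.25 = 128.56 Tg/yr.
Box D throughput = its input = 128.56 Tg/yr; τ = 13600 / 128.56 = 105.8 yr.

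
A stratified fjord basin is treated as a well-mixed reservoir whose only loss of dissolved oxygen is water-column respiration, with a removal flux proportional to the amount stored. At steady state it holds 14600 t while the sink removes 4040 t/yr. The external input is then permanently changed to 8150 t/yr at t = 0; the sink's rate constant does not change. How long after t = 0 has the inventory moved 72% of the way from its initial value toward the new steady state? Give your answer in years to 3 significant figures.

4.60 yr

τ = M₀/F₀ = 14600/4040 = 3.614 yr.
The remaining gap fraction is e^(−t/τ); 72% covered ⇒ e^(−t/τ) = 0.280.
t = −τ ln(0.280) = 3.614 × 1.273 = 4.600 yr.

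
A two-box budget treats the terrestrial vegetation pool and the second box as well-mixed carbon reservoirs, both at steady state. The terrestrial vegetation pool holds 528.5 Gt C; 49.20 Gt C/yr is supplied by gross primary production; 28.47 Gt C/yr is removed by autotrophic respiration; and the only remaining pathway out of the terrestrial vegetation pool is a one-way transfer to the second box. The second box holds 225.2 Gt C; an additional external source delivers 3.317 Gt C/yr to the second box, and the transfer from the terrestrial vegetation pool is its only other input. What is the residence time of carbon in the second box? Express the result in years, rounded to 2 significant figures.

Balance the terrestrial vegetation pool: ΣF_in = 49.200 Gt C/yr.
Transfer to the second box = ΣF_in − (28.47) = 20.730 Gt C/yr.
Total input to the second box = 20.730 + 3.317 = 24.047 Gt C/yr; at steady state this equals its total output.
τ = M / F = 225.2 / 24.047 = 9.365 yr.

9.4 yr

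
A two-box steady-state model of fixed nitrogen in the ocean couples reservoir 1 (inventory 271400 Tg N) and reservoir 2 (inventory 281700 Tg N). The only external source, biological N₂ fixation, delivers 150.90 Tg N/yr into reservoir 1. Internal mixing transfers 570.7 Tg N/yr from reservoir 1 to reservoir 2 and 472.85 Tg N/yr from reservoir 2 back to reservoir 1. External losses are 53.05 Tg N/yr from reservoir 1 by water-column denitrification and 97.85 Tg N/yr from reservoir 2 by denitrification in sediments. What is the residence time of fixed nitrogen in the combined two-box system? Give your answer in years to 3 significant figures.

Treat the two boxes together as one reservoir: the mixing fluxes between them are internal recycling, so τ = ΣM / Σ(external losses).
M_total = 271400 + 281700 = 553100 Tg N.
ΣF_external_out = 53.05 + 97.85 = 150.90 Tg N/yr.
τ = M_total / ΣF_ext = 553100 / 150.90 = 3665 yr.

3670 yr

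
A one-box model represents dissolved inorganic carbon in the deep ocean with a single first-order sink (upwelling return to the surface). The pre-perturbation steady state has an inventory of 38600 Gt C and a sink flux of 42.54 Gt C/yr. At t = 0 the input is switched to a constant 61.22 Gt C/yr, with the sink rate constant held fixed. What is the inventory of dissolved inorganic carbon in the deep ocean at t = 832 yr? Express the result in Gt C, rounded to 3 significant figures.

The sink rate constant is k = F₀/M₀ = 42.54/38600 = 0.001102 yr⁻¹.
Solving dM/dt = F₁ − kM with M(0) = M₀ gives M(t) = F₁/k + (M₀ − F₁/k)·e^(−kt).
F₁/k = 61.22/0.001102 = 55550 Gt C; kt = 0.001102 × 832 = 0.9169, e^(−kt) = 0.3997.
M(832) = 55550 + (38600 − 55550) × 0.3997 = 55550 − 6776 = 48774 Gt C.

48800 Gt C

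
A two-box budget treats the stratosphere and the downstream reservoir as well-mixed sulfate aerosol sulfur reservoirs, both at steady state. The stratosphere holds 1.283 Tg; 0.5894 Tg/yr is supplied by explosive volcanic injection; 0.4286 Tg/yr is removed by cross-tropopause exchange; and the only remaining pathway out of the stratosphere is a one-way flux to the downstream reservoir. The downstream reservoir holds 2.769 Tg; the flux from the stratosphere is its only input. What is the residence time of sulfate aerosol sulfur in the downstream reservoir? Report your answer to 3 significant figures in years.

17.2 yr

Balance the stratosphere: ΣF_in = 0.58940 Tg/yr.
Flux to the downstream reservoir = ΣF_in − (0.4286) = 0.16080 Tg/yr.
At steady state the output of the downstream reservoir equals its input, 0.16080 Tg/yr.
τ = M / F = 2.769 / 0.16080 = 17.22 yr.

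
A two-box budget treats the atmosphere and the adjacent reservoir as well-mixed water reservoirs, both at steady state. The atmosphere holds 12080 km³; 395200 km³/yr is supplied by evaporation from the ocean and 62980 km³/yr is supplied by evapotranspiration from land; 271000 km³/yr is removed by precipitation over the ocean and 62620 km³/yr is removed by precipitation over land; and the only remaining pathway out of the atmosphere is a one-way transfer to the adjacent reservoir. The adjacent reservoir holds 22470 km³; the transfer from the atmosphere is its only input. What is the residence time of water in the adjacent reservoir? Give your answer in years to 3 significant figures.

Balance the atmosphere: ΣF_in = 395200 + 62980 = 458180 km³/yr.
Transfer to the adjacent reservoir = ΣF_in − (271000 + 62620) = 124560 km³/yr.
At steady state the output of the adjacent reservoir equals its input, 124560 km³/yr.
τ = M / F = 22470 / 124560 = 0.1804 yr.

0.180 yr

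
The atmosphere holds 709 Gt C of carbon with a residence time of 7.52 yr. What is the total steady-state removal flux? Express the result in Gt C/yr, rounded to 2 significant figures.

F = M / τ = 709 / 7.52 = 94.28 Gt C/yr.

94 Gt C/yr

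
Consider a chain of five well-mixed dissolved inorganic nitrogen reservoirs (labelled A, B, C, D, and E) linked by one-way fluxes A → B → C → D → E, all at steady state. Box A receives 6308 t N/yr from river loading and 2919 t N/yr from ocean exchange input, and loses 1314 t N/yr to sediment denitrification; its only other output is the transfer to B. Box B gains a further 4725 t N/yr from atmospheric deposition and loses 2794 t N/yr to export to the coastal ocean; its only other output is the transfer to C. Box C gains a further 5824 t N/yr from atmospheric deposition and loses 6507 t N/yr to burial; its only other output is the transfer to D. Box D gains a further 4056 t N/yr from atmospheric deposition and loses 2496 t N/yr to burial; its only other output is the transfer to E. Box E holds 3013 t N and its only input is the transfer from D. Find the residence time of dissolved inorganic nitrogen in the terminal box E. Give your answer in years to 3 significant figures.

0.281 yr

Box A: F(A→B) = (6308 + 2919) − 1314 = 7913.0 t N/yr.
Box B: F(B→C) = (7913.0 + 4725) − 2794 = 9844.0 t N/yr.
Box C: F(C→D) = (9844.0 + 5824) − 6507 = 9161.0 t N/yr.
Box D: F(D→E) = (9161.0 + 4056) − 2496 = 10721 t N/yr.
Box E throughput = its input = 10721 t N/yr; τ = 3013 / 10721 = 0.2810 yr.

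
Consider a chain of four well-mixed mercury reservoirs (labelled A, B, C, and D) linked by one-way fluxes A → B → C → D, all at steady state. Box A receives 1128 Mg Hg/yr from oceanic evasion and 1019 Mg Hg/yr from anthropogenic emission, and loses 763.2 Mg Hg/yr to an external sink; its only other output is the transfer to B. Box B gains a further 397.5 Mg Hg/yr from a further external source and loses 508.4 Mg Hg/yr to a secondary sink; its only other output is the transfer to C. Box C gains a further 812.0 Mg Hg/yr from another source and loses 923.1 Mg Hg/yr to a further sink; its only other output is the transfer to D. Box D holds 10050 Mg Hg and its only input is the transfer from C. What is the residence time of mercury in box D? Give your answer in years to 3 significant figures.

8.65 yr

Box A: F(A→B) = (1128 + 1019) − 763.2 = 1383.8 Mg Hg/yr.
Box B: F(B→C) = (1383.8 + 397.5) − 508.4 = 1272.9 Mg Hg/yr.
Box C: F(C→D) = (1272.9 + 812.0) − 923.1 = 1161.8 Mg Hg/yr.
Box D throughput = its input = 1161.8 Mg Hg/yr; τ = 10050 / 1161.8 = 8.650 yr.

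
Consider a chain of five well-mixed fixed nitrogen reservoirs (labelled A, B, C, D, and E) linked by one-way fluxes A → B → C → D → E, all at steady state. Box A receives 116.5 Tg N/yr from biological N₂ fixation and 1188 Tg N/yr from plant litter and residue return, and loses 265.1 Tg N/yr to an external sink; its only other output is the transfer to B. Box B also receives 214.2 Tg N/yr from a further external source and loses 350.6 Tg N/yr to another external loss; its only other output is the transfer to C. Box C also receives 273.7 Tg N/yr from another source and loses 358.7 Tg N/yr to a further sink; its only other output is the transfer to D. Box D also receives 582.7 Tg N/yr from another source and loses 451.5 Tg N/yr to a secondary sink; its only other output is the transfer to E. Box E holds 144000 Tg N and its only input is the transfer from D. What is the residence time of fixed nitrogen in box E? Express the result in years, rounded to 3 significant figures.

152 yr

Box A: F(A→B) = (116.5 + 1188) − 265.1 = 1039.4 Tg N/yr.
Box B: F(B→C) = (1039.4 + 214.2) − 350.6 = 903.00 Tg N/yr.
Box C: F(C→D) = (903.00 + 273.7) − 358.7 = 818.00 Tg N/yr.
Box D: F(D→E) = (818.00 + 582.7) − 451.5 = 949.20 Tg N/yr.
Box E throughput = its input = 949.20 Tg N/yr; τ = 144000 / 949.20 = 151.7 yr.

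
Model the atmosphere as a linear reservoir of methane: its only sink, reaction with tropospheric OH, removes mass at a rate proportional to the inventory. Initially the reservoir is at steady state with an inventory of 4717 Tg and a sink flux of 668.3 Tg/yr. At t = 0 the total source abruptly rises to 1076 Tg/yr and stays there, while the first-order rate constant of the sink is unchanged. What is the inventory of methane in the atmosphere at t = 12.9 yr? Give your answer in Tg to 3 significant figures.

τ = M₀/F₀ = 4717/668.3 = 7.058 yr; rate constant k = 1/τ.
New steady state M_∞ = F₁/k = F₁·τ = 1076 × 7.058 = 7594.6 Tg.
M(t) = M_∞ + (M₀ − M_∞)·e^(−t/τ); t/τ = 12.9/7.058 = 1.828, so e^(−t/τ) = 0.1608.
M(t) = 7594.6 − 2878 × 0.1608 = 7131.9 Tg.

7130 Tg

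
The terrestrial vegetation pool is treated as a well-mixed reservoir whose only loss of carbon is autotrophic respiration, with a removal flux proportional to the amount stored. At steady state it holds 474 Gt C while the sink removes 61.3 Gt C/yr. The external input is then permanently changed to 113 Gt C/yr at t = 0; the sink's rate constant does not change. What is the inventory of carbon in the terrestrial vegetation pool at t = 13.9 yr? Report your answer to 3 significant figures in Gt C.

τ = M₀/F₀ = 474/61.3 = 7.732 yr; rate constant k = 1/τ.
New steady state M_∞ = F₁/k = F₁·τ = 113 × 7.732 = 873.77 Gt C.
M(t) = M_∞ + (M₀ − M_∞)·e^(−t/τ); t/τ = 13.9/7.732 = 1.798, so e^(−t/τ) = 0.1657.
M(t) = 873.77 − 399.8 × 0.1657 = 807.53 Gt C.

808 Gt C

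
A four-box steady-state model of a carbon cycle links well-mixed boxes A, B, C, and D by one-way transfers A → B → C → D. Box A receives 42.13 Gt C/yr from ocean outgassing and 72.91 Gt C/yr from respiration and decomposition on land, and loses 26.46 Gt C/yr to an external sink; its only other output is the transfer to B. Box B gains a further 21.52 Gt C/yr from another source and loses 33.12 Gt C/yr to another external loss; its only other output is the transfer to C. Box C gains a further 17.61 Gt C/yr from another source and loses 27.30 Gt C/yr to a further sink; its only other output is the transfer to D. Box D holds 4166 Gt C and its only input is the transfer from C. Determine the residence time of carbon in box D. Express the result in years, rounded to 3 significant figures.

Box A: F(A→B) = (42.13 + 72.91) − 26.46 = 88.580 Gt C/yr.
Box B: F(B→C) = (88.580 + 21.52) − 33.12 = 76.980 Gt C/yr.
Box C: F(C→D) = (76.980 + 17.61) − 27.30 = 67.290 Gt C/yr.
Box D throughput = its input = 67.290 Gt C/yr; τ = 4166 / 67.290 = 61.91 yr.

61.9 yr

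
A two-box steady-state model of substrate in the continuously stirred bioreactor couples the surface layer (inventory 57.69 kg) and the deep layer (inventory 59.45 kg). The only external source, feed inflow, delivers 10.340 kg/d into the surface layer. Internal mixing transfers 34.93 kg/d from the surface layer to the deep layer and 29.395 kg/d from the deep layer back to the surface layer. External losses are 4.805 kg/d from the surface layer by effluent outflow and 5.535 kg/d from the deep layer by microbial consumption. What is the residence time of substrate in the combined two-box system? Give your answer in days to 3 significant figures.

11.3 d

Residence time in the combined system uses the total inventory and the total *external* removal — internal exchanges between the two boxes cancel.
M_total = 57.69 + 59.45 = 117.14 kg.
ΣF_external_out = 4.805 + 5.535 = 10.340 kg/d.
τ = M_total / ΣF_ext = 117.14 / 10.340 = 11.33 d.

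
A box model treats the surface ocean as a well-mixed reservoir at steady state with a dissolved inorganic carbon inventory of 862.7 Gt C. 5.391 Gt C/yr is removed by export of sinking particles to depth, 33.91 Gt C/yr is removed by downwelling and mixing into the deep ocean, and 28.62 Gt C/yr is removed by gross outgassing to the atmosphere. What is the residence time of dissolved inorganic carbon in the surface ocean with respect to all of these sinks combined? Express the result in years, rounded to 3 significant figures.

12.7 yr

Total removal flux = 5.391 + 33.91 + 28.62 = 67.921 Gt C/yr.
τ = M / ΣF_out = 862.7 / 67.921 = 12.70 yr.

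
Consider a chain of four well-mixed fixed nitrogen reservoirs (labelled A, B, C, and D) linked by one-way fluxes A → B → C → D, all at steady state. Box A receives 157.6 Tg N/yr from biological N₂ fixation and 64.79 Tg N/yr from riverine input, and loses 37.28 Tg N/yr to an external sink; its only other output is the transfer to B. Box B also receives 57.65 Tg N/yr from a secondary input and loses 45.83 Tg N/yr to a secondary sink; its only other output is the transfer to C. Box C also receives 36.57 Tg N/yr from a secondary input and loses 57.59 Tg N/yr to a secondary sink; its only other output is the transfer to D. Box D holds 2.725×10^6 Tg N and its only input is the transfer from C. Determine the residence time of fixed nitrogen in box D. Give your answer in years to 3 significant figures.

Box A: F(A→B) = (157.6 + 64.79) − 37.28 = 185.11 Tg N/yr.
Box B: F(B→C) = (185.11 + 57.65) − 45.83 = 196.93 Tg N/yr.
Box C: F(C→D) = (196.93 + 36.57) − 57.59 = 175.91 Tg N/yr.
Box D throughput = its input = 175.91 Tg N/yr; τ = 2.725×10^6 / 175.91 = 15490 yr.

15500 yr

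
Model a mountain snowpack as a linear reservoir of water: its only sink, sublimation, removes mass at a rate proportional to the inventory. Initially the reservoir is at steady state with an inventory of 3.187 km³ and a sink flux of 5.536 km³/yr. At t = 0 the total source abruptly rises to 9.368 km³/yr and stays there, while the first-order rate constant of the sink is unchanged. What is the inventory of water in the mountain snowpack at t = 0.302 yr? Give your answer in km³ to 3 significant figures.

τ = M₀/F₀ = 3.187/5.536 = 0.5757 yr; rate constant k = 1/τ.
New steady state M_∞ = F₁/k = F₁·τ = 9.368 × 0.5757 = 5.3930 km³.
M(t) = M_∞ + (M₀ − M_∞)·e^(−t/τ); t/τ = 0.302/0.5757 = 0.5246, so e^(−t/τ) = 0.5918.
M(t) = 5.3930 − 2.206 × 0.5918 = 4.0875 km³.

4.09 km³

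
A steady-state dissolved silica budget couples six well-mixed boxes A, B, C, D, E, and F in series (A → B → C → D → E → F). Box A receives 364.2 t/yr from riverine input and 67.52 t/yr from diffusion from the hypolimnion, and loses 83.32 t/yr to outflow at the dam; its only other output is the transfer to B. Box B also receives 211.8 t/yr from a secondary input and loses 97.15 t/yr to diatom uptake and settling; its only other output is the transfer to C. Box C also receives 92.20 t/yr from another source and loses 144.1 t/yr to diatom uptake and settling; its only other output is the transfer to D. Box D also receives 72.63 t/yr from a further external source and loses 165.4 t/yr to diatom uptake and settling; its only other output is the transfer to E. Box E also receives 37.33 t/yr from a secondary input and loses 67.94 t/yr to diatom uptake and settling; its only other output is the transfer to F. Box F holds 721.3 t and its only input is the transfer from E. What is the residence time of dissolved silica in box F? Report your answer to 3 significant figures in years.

Box A: F(A→B) = (364.2 + 67.52) − 83.32 = 348.40 t/yr.
Box B: F(B→C) = (348.40 + 211.8) − 97.15 = 463.05 t/yr.
Box C: F(C→D) = (463.05 + 92.20) − 144.1 = 411.15 t/yr.
Box D: F(D→E) = (411.15 + 72.63) − 165.4 = 318.38 t/yr.
Box E: F(E→F) = (318.38 + 37.33) − 67.94 = 287.77 t/yr.
Box F throughput = its input = 287.77 t/yr; τ = 721.3 / 287.77 = 2.507 yr.

2.51 yr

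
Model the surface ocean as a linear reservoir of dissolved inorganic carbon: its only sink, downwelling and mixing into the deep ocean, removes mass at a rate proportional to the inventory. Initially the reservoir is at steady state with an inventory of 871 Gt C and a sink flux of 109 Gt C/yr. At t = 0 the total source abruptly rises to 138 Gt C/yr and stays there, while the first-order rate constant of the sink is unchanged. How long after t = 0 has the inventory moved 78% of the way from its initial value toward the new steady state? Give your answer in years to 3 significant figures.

τ = M₀/F₀ = 871/109 = 7.991 yr.
The remaining gap fraction is e^(−t/τ); 78% covered ⇒ e^(−t/τ) = 0.220.
t = −τ ln(0.220) = 7.991 × 1.514 = 12.10 yr.

12.1 yr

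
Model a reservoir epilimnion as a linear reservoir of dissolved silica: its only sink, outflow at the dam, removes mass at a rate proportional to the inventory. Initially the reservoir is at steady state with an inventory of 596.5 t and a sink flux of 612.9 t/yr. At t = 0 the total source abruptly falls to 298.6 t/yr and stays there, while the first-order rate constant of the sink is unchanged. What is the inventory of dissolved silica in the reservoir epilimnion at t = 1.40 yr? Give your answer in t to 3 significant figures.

363 t

τ = M₀/F₀ = 596.5/612.9 = 0.9732 yr; rate constant k = 1/τ.
New steady state M_∞ = F₁/k = F₁·τ = 298.6 × 0.9732 = 290.61 t.
M(t) = M_∞ + (M₀ − M_∞)·e^(−t/τ); t/τ = 1.40/0.9732 = 1.438, so e^(−t/τ) = 0.2373.
M(t) = 290.61 + 305.9 × 0.2373 = 363.19 t.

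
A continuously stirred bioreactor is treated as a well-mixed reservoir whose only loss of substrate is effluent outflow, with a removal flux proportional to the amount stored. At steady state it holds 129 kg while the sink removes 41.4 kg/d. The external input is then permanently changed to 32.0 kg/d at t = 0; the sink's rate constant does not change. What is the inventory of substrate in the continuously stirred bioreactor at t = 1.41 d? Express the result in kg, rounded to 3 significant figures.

Residence time τ = M₀/F₀ = 3.116 d. The eventual steady state is M_∞ = M₀·(F₁/F₀) = 129 × 32.0/41.4 = 99.710 kg.
The anomaly ΔM(t) = M(t) − M_∞ decays as ΔM₀·e^(−t/τ) with ΔM₀ = 129 − 99.710 = 29.29 kg.
At t = 1.41 d, e^(−t/τ) = e^(−0.4525) = 0.6360, so ΔM = 18.63 kg and M = 99.710 + 18.63 = 118.34 kg.

118 kg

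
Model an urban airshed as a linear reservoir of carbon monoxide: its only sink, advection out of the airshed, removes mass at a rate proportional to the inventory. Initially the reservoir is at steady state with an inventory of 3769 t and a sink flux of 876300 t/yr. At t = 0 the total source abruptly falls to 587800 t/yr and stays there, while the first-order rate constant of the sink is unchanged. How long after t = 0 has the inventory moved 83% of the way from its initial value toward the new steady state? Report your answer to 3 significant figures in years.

0.00762 yr

τ = M₀/F₀ = 3769/876300 = 0.004301 yr.
The remaining gap fraction is e^(−t/τ); 83% covered ⇒ e^(−t/τ) = 0.170.
t = −τ ln(0.170) = 0.004301 × 1.772 = 0.007621 yr.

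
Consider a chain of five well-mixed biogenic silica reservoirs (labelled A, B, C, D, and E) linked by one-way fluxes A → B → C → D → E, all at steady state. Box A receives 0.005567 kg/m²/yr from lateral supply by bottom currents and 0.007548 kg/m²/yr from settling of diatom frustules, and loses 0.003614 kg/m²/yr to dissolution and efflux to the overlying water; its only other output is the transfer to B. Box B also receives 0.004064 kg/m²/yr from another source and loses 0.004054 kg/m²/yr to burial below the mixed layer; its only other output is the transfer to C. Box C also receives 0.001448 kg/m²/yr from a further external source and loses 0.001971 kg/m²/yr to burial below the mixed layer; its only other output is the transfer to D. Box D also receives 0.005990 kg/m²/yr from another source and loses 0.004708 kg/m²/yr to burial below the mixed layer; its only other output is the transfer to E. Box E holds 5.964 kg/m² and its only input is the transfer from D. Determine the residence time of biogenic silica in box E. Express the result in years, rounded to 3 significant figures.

Box A: F(A→B) = (0.005567 + 0.007548) − 0.003614 = 0.0095010 kg/m²/yr.
Box B: F(B→C) = (0.0095010 + 0.004064) − 0.004054 = 0.0095110 kg/m²/yr.
Box C: F(C→D) = (0.0095110 + 0.001448) − 0.001971 = 0.0089880 kg/m²/yr.
Box D: F(D→E) = (0.0089880 + 0.005990) − 0.004708 = 0.010270 kg/m²/yr.
Box E throughput = its input = 0.010270 kg/m²/yr; τ = 5.964 / 0.010270 = 580.7 yr.

581 yr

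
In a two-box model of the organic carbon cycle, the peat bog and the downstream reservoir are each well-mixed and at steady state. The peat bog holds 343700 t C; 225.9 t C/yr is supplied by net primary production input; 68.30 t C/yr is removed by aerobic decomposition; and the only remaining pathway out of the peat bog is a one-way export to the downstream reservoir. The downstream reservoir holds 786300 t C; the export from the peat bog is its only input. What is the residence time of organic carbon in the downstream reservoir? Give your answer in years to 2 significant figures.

5000 yr

Balance the peat bog: ΣF_in = 225.90 t C/yr.
Export to the downstream reservoir = ΣF_in − (68.30) = 157.60 t C/yr.
At steady state the output of the downstream reservoir equals its input, 157.60 t C/yr.
τ = M / F = 786300 / 157.60 = 4989 yr.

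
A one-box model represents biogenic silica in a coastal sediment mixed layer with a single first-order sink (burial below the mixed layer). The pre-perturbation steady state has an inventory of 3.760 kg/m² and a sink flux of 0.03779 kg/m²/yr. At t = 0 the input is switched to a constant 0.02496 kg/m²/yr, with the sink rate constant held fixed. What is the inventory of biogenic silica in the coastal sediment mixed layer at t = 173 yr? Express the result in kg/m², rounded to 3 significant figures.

Residence time τ = M₀/F₀ = 99.50 yr. The eventual steady state is M_∞ = M₀·(F₁/F₀) = 3.760 × 0.02496/0.03779 = 2.4835 kg/m².
The anomaly ΔM(t) = M(t) − M_∞ decays as ΔM₀·e^(−t/τ) with ΔM₀ = 3.760 − 2.4835 = 1.277 kg/m².
At t = 173 yr, e^(−t/τ) = e^(−1.739) = 0.1757, so ΔM = 0.2243 kg/m² and M = 2.4835 + 0.2243 = 2.7078 kg/m².

2.71 kg/m²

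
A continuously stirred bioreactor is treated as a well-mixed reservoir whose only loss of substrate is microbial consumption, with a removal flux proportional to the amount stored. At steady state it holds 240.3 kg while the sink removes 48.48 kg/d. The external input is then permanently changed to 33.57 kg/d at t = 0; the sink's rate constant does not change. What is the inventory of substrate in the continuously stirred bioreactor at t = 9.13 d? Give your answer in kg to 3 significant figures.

178 kg

τ = M₀/F₀ = 240.3/48.48 = 4.957 d; rate constant k = 1/τ.
New steady state M_∞ = F₁/k = F₁·τ = 33.57 × 4.957 = 166.40 kg.
M(t) = M_∞ + (M₀ − M_∞)·e^(−t/τ); t/τ = 9.13/4.957 = 1.842, so e^(−t/τ) = 0.1585.
M(t) = 166.40 + 73.90 × 0.1585 = 178.11 kg.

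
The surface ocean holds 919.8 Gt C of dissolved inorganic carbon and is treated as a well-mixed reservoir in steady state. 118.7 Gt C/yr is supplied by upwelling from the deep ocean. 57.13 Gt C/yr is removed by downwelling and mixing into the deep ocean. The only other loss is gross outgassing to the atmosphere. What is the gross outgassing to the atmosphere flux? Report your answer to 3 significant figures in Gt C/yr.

At steady state ΣF_in = ΣF_out.
ΣF_in = 118.70 Gt C/yr.
Gross outgassing to the atmosphere flux = ΣF_in − (57.13) = 118.70 − 57.13 = 61.57 Gt C/yr.

61.6 Gt C/yr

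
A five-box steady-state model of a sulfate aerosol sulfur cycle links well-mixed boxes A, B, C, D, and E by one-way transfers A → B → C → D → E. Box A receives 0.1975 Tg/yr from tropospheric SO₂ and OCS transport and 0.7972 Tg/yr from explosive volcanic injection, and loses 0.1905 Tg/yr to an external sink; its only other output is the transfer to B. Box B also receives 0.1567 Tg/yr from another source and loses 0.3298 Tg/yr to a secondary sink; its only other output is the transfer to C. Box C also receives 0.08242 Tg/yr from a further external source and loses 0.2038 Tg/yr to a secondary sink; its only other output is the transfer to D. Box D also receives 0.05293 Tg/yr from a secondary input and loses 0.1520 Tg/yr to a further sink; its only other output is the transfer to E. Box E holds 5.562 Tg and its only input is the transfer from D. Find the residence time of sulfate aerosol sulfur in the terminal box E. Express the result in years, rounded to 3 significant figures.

Box A: F(A→B) = (0.1975 + 0.7972) − 0.1905 = 0.80420 Tg/yr.
Box B: F(B→C) = (0.80420 + 0.1567) − 0.3298 = 0.63110 Tg/yr.
Box C: F(C→D) = (0.63110 + 0.08242) − 0.2038 = 0.50972 Tg/yr.
Box D: F(D→E) = (0.50972 + 0.05293) − 0.1520 = 0.41065 Tg/yr.
Box E throughput = its input = 0.41065 Tg/yr; τ = 5.562 / 0.41065 = 13.54 yr.

13.5 yr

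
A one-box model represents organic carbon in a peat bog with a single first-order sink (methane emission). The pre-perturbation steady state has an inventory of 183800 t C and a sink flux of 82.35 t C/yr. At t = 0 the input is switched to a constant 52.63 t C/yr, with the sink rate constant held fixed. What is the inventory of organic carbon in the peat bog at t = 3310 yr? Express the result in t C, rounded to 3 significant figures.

The sink rate constant is k = F₀/M₀ = 82.35/183800 = 0.0004480 yr⁻¹.
Solving dM/dt = F₁ − kM with M(0) = M₀ gives M(t) = F₁/k + (M₀ − F₁/k)·e^(−kt).
F₁/k = 52.63/0.0004480 = 117470 t C; kt = 0.0004480 × 3310 = 1.483, e^(−kt) = 0.2270.
M(3310) = 117470 + (183800 − 117470) × 0.2270 = 117470 + 15050 = 132520 t C.

133000 t C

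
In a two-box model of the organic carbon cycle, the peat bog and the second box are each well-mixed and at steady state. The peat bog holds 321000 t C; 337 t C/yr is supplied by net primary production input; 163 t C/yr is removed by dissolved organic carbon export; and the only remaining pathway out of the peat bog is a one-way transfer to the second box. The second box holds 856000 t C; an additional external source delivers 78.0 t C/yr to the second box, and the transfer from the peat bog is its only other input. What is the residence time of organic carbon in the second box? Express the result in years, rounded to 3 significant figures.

3400 yr

Balance the peat bog: ΣF_in = 337.00 t C/yr.
Transfer to the second box = ΣF_in − (163) = 174.00 t C/yr.
Total input to the second box = 174.00 + 78.0 = 252.00 t C/yr; at steady state this equals its total output.
τ = M / F = 856000 / 252.00 = 3397 yr.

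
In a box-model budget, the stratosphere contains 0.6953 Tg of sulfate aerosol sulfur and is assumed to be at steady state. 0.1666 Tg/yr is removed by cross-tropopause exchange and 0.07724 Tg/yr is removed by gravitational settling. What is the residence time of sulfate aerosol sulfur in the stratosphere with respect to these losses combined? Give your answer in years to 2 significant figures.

2.9 yr

Total removal = 0.1666 + 0.07724 = 0.24384 Tg/yr.
τ = M / ΣF_out = 0.6953 / 0.24384 = 2.851 yr.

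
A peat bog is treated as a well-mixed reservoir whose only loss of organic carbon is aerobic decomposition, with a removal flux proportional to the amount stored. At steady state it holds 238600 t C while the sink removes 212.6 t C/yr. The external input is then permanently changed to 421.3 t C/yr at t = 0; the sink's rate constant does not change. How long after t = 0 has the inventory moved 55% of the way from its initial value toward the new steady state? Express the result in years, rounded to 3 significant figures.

896 yr

τ = M₀/F₀ = 238600/212.6 = 1122 yr.
The remaining gap fraction is e^(−t/τ); 55% covered ⇒ e^(−t/τ) = 0.450.
t = −τ ln(0.450) = 1122 × 0.7985 = 896.2 yr.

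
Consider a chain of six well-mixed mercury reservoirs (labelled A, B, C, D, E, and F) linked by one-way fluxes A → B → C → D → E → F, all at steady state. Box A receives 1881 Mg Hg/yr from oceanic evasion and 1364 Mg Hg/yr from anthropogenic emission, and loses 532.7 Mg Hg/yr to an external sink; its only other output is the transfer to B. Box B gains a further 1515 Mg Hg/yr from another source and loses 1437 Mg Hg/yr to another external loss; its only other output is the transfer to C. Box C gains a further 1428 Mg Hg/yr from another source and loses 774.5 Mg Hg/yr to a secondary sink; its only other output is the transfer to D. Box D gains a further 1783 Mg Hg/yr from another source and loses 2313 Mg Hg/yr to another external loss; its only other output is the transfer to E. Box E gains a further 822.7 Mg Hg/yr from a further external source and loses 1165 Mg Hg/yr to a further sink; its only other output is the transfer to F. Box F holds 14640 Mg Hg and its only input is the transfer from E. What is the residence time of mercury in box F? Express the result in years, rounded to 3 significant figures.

5.69 yr

Box A: F(A→B) = (1881 + 1364) − 532.7 = 2712.3 Mg Hg/yr.
Box B: F(B→C) = (2712.3 + 1515) − 1437 = 2790.3 Mg Hg/yr.
Box C: F(C→D) = (2790.3 + 1428) − 774.5 = 3443.8 Mg Hg/yr.
Box D: F(D→E) = (3443.8 + 1783) − 2313 = 2913.8 Mg Hg/yr.
Box E: F(E→F) = (2913.8 + 822.7) − 1165 = 2571.5 Mg Hg/yr.
Box F throughput = its input = 2571.5 Mg Hg/yr; τ = 14640 / 2571.5 = 5.693 yr.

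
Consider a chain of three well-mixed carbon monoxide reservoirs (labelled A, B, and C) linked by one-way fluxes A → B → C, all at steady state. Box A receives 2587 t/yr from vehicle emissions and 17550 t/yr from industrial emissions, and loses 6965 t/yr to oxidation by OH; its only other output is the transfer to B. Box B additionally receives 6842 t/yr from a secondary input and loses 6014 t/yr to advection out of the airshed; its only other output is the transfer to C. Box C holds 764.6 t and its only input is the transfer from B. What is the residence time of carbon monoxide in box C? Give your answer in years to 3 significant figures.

Box A: F(A→B) = (2587 + 17550) − 6965 = 13172 t/yr.
Box B: F(B→C) = (13172 + 6842) − 6014 = 14000 t/yr.
Box C throughput = its input = 14000 t/yr; τ = 764.6 / 14000 = 0.05461 yr.

0.0546 yr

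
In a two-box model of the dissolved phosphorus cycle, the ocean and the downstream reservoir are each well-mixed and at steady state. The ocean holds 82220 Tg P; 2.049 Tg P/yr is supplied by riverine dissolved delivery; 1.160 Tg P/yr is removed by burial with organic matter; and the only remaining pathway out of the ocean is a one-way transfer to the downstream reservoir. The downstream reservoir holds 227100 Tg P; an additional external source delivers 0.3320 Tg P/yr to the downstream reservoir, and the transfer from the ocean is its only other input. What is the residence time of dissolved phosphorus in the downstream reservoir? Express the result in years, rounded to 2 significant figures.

190000 yr

Balance the ocean: ΣF_in = 2.0490 Tg P/yr.
Transfer to the downstream reservoir = ΣF_in − (1.160) = 0.88900 Tg P/yr.
Total input to the downstream reservoir = 0.88900 + 0.3320 = 1.2210 Tg P/yr; at steady state this equals its total output.
τ = M / F = 227100 / 1.2210 = 186000 yr.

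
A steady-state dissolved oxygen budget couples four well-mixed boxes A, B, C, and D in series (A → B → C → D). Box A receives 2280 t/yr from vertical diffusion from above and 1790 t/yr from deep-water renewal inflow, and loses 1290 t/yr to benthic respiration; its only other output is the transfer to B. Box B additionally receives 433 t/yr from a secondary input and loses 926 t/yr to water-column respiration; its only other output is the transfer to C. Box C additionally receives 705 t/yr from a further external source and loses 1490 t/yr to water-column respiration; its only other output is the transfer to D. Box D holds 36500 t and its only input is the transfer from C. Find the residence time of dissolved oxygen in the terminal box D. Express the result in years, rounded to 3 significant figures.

Box A: F(A→B) = (2280 + 1790) − 1290 = 2780.0 t/yr.
Box B: F(B→C) = (2780.0 + 433) − 926 = 2287.0 t/yr.
Box C: F(C→D) = (2287.0 + 705) − 1490 = 1502.0 t/yr.
Box D throughput = its input = 1502.0 t/yr; τ = 36500 / 1502.0 = 24.30 yr.

24.3 yr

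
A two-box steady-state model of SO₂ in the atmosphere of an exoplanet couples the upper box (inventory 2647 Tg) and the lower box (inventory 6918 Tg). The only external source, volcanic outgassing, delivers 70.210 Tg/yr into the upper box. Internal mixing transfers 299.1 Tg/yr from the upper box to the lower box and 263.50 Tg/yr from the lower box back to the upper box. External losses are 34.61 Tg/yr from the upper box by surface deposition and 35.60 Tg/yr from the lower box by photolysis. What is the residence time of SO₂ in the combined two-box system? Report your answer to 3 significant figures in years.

For the system as a whole, the A↔B exchange is internal and contributes nothing to the throughput; only the external sinks remove mass.
M_total = 2647 + 6918 = 9565.0 Tg.
ΣF_external_out = 34.61 + 35.60 = 70.210 Tg/yr.
τ = M_total / ΣF_ext = 9565.0 / 70.210 = 136.2 yr.

136 yr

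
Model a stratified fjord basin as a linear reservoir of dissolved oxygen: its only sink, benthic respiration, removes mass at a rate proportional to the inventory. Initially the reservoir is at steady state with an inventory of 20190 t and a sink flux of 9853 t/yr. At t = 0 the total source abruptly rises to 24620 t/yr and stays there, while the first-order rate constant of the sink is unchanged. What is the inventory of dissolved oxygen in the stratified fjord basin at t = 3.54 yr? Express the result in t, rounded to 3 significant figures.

τ = M₀/F₀ = 20190/9853 = 2.049 yr; rate constant k = 1/τ.
New steady state M_∞ = F₁/k = F₁·τ = 24620 × 2.049 = 50449 t.
M(t) = M_∞ + (M₀ − M_∞)·e^(−t/τ); t/τ = 3.54/2.049 = 1.728, so e^(−t/τ) = 0.1777.
M(t) = 50449 − 30260 × 0.1777 = 45072 t.

45100 t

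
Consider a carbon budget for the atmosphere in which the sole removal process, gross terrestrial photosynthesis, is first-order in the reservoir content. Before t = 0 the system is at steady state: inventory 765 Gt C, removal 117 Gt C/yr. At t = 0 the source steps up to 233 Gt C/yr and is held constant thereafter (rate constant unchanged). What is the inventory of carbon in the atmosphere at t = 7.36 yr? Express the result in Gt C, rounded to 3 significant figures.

Residence time τ = M₀/F₀ = 6.538 yr. The eventual steady state is M_∞ = M₀·(F₁/F₀) = 765 × 233/117 = 1523.5 Gt C.
The anomaly ΔM(t) = M(t) − M_∞ decays as ΔM₀·e^(−t/τ) with ΔM₀ = 765 − 1523.5 = −758.5 Gt C.
At t = 7.36 yr, e^(−t/τ) = e^(−1.126) = 0.3244, so ΔM = −246.1 Gt C and M = 1523.5 − 246.1 = 1277.4 Gt C.

1280 Gt C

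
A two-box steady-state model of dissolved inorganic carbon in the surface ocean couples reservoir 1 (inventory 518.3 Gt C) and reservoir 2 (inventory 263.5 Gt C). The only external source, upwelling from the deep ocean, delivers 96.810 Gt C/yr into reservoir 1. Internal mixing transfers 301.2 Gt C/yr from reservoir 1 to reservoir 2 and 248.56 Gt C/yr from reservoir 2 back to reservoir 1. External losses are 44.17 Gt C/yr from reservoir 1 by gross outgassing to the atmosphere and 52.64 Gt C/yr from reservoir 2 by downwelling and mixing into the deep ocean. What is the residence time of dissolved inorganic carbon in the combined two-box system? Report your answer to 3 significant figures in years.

8.08 yr

Treat the two boxes together as one reservoir: the mixing fluxes between them are internal recycling, so τ = ΣM / Σ(external losses).
M_total = 518.3 + 263.5 = 781.80 Gt C.
ΣF_external_out = 44.17 + 52.64 = 96.810 Gt C/yr.
τ = M_total / ΣF_ext = 781.80 / 96.810 = 8.076 yr.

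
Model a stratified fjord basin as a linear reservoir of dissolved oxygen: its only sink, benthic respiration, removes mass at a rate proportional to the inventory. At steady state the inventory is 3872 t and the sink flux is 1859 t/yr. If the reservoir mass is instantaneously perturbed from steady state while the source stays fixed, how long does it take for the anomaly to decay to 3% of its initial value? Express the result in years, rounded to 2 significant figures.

7.3 yr

For a linear reservoir the anomaly decays as exp(−t/τ) with τ = M/F = 3872/1859 = 2.083 yr.
exp(−t/τ) = 0.03 ⇒ t = −τ ln(0.03) = 2.083 × 3.507 = 7.304 yr.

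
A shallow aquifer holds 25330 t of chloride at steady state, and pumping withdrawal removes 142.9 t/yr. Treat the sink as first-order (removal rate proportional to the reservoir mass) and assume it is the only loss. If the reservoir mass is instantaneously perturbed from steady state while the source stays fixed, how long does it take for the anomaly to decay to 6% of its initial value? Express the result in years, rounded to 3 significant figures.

For a linear reservoir the anomaly decays as exp(−t/τ) with τ = M/F = 25330/142.9 = 177.3 yr.
exp(−t/τ) = 0.06 ⇒ t = −τ ln(0.06) = 177.3 × 2.813 = 498.7 yr.

499 yr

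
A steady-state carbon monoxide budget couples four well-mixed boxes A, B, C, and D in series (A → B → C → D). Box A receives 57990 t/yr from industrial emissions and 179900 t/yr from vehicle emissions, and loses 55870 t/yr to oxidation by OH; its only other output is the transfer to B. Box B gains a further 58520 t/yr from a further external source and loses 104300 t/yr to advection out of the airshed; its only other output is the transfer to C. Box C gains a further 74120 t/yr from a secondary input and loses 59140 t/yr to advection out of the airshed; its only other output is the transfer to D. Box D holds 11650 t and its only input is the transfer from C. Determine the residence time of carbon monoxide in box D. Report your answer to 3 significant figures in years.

Box A: F(A→B) = (57990 + 179900) − 55870 = 182020 t/yr.
Box B: F(B→C) = (182020 + 58520) − 104300 = 136240 t/yr.
Box C: F(C→D) = (136240 + 74120) − 59140 = 151220 t/yr.
Box D throughput = its input = 151220 t/yr; τ = 11650 / 151220 = 0.07704 yr.

0.0770 yr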